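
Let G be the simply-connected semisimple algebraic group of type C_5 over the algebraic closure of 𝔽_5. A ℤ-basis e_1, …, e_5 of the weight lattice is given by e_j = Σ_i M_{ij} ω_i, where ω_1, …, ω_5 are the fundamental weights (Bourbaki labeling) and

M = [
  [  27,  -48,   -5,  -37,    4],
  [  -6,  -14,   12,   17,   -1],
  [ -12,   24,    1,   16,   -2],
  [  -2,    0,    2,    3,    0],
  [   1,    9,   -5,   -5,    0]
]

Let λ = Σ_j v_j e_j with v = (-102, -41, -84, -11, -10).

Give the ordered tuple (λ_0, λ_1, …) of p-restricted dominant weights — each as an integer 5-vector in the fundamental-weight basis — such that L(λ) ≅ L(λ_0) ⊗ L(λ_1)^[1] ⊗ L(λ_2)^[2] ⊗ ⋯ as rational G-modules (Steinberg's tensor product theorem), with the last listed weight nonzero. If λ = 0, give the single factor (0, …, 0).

Compute c_i = Σ_j M_{ij} v_j with v = (-102, -41, -84, -11, -10):
  c_1 = (27)·(-102) + (-48)·(-41) + (-5)·(-84) + (-37)·(-11) + (4)·(-10) = 1
  c_2 = (-6)·(-102) + (-14)·(-41) + (12)·(-84) + (17)·(-11) + (-1)·(-10) = 1
  c_3 = (-12)·(-102) + (24)·(-41) + (1)·(-84) + (16)·(-11) + (-2)·(-10) = 0
  c_4 = (-2)·(-102) + (0)·(-41) + (2)·(-84) + (3)·(-11) + (0)·(-10) = 3
  c_5 = (1)·(-102) + (9)·(-41) + (-5)·(-84) + (-5)·(-11) + (0)·(-10) = 4
Base-5 expansion of each c_i:
  c_1 = 1 = 1·5^0
  c_2 = 1 = 1·5^0
  c_3 = 0
  c_4 = 3 = 3·5^0
  c_5 = 4 = 4·5^0
Factor λ_0 = (1, 1, 0, 3, 4)

((1, 1, 0, 3, 4),)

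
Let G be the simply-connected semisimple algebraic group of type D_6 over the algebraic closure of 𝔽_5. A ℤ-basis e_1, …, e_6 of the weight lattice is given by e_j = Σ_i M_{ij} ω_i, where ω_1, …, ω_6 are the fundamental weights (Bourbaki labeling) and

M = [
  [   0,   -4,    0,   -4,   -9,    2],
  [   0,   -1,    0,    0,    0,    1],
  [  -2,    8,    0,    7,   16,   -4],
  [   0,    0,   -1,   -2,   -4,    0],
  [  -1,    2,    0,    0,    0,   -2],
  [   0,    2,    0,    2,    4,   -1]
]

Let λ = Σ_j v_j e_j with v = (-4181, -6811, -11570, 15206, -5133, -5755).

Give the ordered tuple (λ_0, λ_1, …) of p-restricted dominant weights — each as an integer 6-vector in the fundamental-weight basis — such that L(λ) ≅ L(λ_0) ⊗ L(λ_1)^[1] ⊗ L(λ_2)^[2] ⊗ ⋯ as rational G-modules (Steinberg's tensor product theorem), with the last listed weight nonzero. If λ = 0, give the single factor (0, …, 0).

((2, 1, 3, 0, 4, 3), (1, 1, 1, 3, 3, 2), (4, 2, 3, 2, 2, 0), (3, 3, 4, 3, 1, 1), (1, 1, 1, 2, 3, 3))

Compute c_i = Σ_j M_{ij} v_j with v = (-4181, -6811, -11570, 15206, -5133, -5755):
  c_1 = 0*-4181 + -4*-6811 + 0*-11570 + -4*15206 + -9*-5133 + 2*-5755 = 1107
  c_2 = 0*-4181 + -1*-6811 + 0*-11570 + 0*15206 + 0*-5133 + 1*-5755 = 1056
  c_3 = -2*-4181 + 8*-6811 + 0*-11570 + 7*15206 + 16*-5133 + -4*-5755 = 1208
  c_4 = 0*-4181 + 0*-6811 + -1*-11570 + -2*15206 + -4*-5133 + 0*-5755 = 1690
  c_5 = -1*-4181 + 2*-6811 + 0*-11570 + 0*15206 + 0*-5133 + -2*-5755 = 2069
  c_6 = 0*-4181 + 2*-6811 + 0*-11570 + 2*15206 + 4*-5133 + -1*-5755 = 2013
p = 5; digits c_i = Σ_j d_{ij}·5^j, 0 ≤ d_{ij} < 5:
  c_1 = 1107 = 2·5^0 + 1·5^1 + 4·5^2 + 3·5^3 + 1·5^4
  c_2 = 1056 = 1·5^0 + 1·5^1 + 2·5^2 + 3·5^3 + 1·5^4
  c_3 = 1208 = 3·5^0 + 1·5^1 + 3·5^2 + 4·5^3 + 1·5^4
  c_4 = 1690 = 0·5^0 + 3·5^1 + 2·5^2 + 3·5^3 + 2·5^4
  c_5 = 2069 = 4·5^0 + 3·5^1 + 2·5^2 + 1·5^3 + 3·5^4
  c_6 = 2013 = 3·5^0 + 2·5^1 + 0·5^2 + 1·5^3 + 3·5^4
Factor λ_0 = (2, 1, 3, 0, 4, 3)
Factor λ_1 = (1, 1, 1, 3, 3, 2)
Factor λ_2 = (4, 2, 3, 2, 2, 0)
Factor λ_3 = (3, 3, 4, 3, 1, 1)
Factor λ_4 = (1, 1, 1, 2, 3, 3)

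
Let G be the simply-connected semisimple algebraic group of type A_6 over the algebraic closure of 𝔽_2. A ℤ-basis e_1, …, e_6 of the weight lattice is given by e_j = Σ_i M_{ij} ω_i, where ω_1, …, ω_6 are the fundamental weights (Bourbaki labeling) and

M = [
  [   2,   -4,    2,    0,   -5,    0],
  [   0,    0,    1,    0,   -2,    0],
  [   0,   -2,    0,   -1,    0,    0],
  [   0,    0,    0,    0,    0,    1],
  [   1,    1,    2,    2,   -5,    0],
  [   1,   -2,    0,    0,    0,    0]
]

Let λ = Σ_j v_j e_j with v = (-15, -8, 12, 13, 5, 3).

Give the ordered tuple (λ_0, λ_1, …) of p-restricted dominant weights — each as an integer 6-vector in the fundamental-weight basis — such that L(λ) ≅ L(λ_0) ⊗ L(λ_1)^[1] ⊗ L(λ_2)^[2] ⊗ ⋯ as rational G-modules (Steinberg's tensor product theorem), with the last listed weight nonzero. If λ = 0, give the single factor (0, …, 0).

((1, 0, 1, 1, 0, 1), (0, 1, 1, 1, 1, 0))

In the fundamental-weight basis, λ has coordinates c = M·v (v = (-15, -8, 12, 13, 5, 3)):
  c_1 = (2)·(-15) + (-4)·(-8) + 2·12 + 0·13 + (-5)·(5) + 0·3 = 1
  c_2 = (0)·(-15) + (0)·(-8) + 1·12 + 0·13 + (-2)·(5) + 0·3 = 2
  c_3 = (0)·(-15) + (-2)·(-8) + 0·12 + (-1)·(13) + 0·5 + 0·3 = 3
  c_4 = (0)·(-15) + (0)·(-8) + 0·12 + 0·13 + 0·5 + 1·3 = 3
  c_5 = (1)·(-15) + (1)·(-8) + 2·12 + 2·13 + (-5)·(5) + 0·3 = 2
  c_6 = (1)·(-15) + (-2)·(-8) + 0·12 + 0·13 + 0·5 + 0·3 = 1
Base-2 expansion of each c_i:
  c_1 = 1 = 1·2^0
  c_2 = 2 = 0·2^0 + 1·2^1
  c_3 = 3 = 1·2^0 + 1·2^1
  c_4 = 3 = 1·2^0 + 1·2^1
  c_5 = 2 = 0·2^0 + 1·2^1
  c_6 = 1 = 1·2^0
λ_0 = (1, 0, 1, 1, 0, 1)
λ_1 = (0, 1, 1, 1, 1, 0)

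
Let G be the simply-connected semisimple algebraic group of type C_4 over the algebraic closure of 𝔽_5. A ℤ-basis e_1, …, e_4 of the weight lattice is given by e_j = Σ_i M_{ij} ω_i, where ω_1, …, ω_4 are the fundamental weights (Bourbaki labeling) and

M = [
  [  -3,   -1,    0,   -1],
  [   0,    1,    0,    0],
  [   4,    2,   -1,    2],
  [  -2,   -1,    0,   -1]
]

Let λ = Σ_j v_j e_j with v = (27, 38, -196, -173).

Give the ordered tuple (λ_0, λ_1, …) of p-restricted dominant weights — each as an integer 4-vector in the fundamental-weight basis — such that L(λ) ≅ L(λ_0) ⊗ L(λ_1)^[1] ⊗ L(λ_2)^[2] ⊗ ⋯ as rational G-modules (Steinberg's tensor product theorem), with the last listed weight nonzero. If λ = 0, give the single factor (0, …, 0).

In the fundamental-weight basis, λ has coordinates c = M·v (v = (27, 38, -196, -173)):
  c_1 = (-3)·(27) + (-1)·(38) + (0)·(-196) + (-1)·(-173) = 54
  c_2 = 0·27 + 1·38 + (0)·(-196) + (0)·(-173) = 38
  c_3 = 4·27 + 2·38 + (-1)·(-196) + (2)·(-173) = 34
  c_4 = (-2)·(27) + (-1)·(38) + (0)·(-196) + (-1)·(-173) = 81
p = 5; digits c_i = Σ_j d_{ij}·5^j, 0 ≤ d_{ij} < 5:
  c_1 = 54 = 4·5^0 + 0·5^1 + 2·5^2
  c_2 = 38 = 3·5^0 + 2·5^1 + 1·5^2
  c_3 = 34 = 4·5^0 + 1·5^1 + 1·5^2
  c_4 = 81 = 1·5^0 + 1·5^1 + 3·5^2
Factor λ_0 = (4, 3, 4, 1)
Factor λ_1 = (0, 2, 1, 1)
Factor λ_2 = (2, 1, 1, 3)

((4, 3, 4, 1), (0, 2, 1, 1), (2, 1, 1, 3))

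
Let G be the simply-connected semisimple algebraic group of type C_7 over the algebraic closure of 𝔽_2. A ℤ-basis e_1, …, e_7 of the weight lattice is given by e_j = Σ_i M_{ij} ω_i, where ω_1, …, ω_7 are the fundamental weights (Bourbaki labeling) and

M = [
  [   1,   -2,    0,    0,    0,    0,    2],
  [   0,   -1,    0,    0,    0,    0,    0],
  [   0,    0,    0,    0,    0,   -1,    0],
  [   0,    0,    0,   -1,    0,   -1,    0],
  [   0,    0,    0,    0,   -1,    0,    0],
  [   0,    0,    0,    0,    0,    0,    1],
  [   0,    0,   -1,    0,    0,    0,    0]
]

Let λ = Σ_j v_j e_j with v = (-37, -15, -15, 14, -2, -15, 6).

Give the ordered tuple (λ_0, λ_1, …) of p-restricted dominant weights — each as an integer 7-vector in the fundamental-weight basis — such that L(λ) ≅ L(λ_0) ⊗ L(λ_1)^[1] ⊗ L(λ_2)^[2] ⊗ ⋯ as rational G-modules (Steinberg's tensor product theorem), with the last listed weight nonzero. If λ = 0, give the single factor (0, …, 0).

In the fundamental-weight basis, λ has coordinates c = M·v (v = (-37, -15, -15, 14, -2, -15, 6)):
  c_1 = (1)·(-37) + (-2)·(-15) + (0)·(-15) + 0·14 + (0)·(-2) + (0)·(-15) + 2·6 = 5
  c_2 = (0)·(-37) + (-1)·(-15) + (0)·(-15) + 0·14 + (0)·(-2) + (0)·(-15) + 0·6 = 15
  c_3 = (0)·(-37) + (0)·(-15) + (0)·(-15) + 0·14 + (0)·(-2) + (-1)·(-15) + 0·6 = 15
  c_4 = (0)·(-37) + (0)·(-15) + (0)·(-15) + (-1)·(14) + (0)·(-2) + (-1)·(-15) + 0·6 = 1
  c_5 = (0)·(-37) + (0)·(-15) + (0)·(-15) + 0·14 + (-1)·(-2) + (0)·(-15) + 0·6 = 2
  c_6 = (0)·(-37) + (0)·(-15) + (0)·(-15) + 0·14 + (0)·(-2) + (0)·(-15) + 1·6 = 6
  c_7 = (0)·(-37) + (0)·(-15) + (-1)·(-15) + 0·14 + (0)·(-2) + (0)·(-15) + 0·6 = 15
p = 2; digits c_i = Σ_j d_{ij}·2^j, 0 ≤ d_{ij} < 2:
  c_1 = 5 = 1·2^0 + 0·2^1 + 1·2^2
  c_2 = 15 = 1·2^0 + 1·2^1 + 1·2^2 + 1·2^3
  c_3 = 15 = 1·2^0 + 1·2^1 + 1·2^2 + 1·2^3
  c_4 = 1 = 1·2^0
  c_5 = 2 = 0·2^0 + 1·2^1
  c_6 = 6 = 0·2^0 + 1·2^1 + 1·2^2
  c_7 = 15 = 1·2^0 + 1·2^1 + 1·2^2 + 1·2^3
λ_0 = (1, 1, 1, 1, 0, 0, 1)
λ_1 = (0, 1, 1, 0, 1, 1, 1)
λ_2 = (1, 1, 1, 0, 0, 1, 1)
λ_3 = (0, 1, 1, 0, 0, 0, 1)

((1, 1, 1, 1, 0, 0, 1), (0, 1, 1, 0, 1, 1, 1), (1, 1, 1, 0, 0, 1, 1), (0, 1, 1, 0, 0, 0, 1))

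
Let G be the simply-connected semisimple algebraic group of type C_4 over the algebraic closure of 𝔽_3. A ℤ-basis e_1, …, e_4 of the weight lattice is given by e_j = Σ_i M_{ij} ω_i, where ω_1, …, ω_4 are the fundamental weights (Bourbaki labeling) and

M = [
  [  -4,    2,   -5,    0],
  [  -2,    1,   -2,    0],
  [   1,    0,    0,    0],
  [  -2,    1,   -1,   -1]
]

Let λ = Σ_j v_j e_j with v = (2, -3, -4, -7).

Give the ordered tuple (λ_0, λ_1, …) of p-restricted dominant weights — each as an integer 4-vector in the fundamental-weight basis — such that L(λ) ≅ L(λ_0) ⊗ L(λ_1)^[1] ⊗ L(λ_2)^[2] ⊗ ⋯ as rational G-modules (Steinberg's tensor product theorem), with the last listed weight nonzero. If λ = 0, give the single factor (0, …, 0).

Change of basis e → ω: c = M·v where v = (2, -3, -4, -7):
  c_1 = -4*2 + 2*-3 + -5*-4 + 0*-7 = 6
  c_2 = -2*2 + 1*-3 + -2*-4 + 0*-7 = 1
  c_3 = 1*2 + 0*-3 + 0*-4 + 0*-7 = 2
  c_4 = -2*2 + 1*-3 + -1*-4 + -1*-7 = 4
Expand coordinatewise in base 3:
  c_1 = 6 = 0·3^0 + 2·3^1
  c_2 = 1 = 1·3^0
  c_3 = 2 = 2·3^0
  c_4 = 4 = 1·3^0 + 1·3^1
λ_0 = (0, 1, 2, 1)
λ_1 = (2, 0, 0, 1)

((0, 1, 2, 1), (2, 0, 0, 1))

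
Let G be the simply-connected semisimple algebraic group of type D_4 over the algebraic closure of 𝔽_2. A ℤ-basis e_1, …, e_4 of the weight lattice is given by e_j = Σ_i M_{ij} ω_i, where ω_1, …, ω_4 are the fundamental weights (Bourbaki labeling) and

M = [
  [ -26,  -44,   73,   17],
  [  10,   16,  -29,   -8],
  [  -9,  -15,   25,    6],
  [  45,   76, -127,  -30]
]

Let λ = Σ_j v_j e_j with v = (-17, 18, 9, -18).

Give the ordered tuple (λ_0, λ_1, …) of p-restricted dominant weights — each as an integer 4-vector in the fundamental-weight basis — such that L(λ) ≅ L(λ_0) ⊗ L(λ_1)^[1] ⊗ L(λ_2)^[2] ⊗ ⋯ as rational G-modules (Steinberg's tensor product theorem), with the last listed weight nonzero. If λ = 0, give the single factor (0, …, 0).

Compute c_i = Σ_j M_{ij} v_j with v = (-17, 18, 9, -18):
  c_1 = (-26)·(-17) + (-44)·(18) + 73·9 + (17)·(-18) = 1
  c_2 = (10)·(-17) + 16·18 + (-29)·(9) + (-8)·(-18) = 1
  c_3 = (-9)·(-17) + (-15)·(18) + 25·9 + (6)·(-18) = 0
  c_4 = (45)·(-17) + 76·18 + (-127)·(9) + (-30)·(-18) = 0
Writing each c_i in base p = 2:
  c_1 = 1 = 1·2^0
  c_2 = 1 = 1·2^0
  c_3 = 0
  c_4 = 0
λ_0 = (1, 1, 0, 0)

((1, 1, 0, 0),)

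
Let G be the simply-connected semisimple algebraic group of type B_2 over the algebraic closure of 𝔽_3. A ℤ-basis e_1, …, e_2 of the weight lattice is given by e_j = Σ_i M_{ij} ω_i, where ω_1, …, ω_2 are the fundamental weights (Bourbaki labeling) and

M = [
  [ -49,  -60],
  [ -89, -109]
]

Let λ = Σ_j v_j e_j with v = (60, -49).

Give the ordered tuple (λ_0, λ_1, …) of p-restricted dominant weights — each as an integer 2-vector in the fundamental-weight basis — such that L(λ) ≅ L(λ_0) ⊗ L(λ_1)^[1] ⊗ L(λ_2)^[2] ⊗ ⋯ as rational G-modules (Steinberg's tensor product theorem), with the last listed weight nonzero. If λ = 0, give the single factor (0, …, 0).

Compute c_i = Σ_j M_{ij} v_j with v = (60, -49):
  c_1 = -49*60 + -60*-49 = 0
  c_2 = -89*60 + -109*-49 = 1
Writing each c_i in base p = 3:
  c_1 = 0
  c_2 = 1 = 1·3^0
Factor λ_0 = (0, 1)

((0, 1),)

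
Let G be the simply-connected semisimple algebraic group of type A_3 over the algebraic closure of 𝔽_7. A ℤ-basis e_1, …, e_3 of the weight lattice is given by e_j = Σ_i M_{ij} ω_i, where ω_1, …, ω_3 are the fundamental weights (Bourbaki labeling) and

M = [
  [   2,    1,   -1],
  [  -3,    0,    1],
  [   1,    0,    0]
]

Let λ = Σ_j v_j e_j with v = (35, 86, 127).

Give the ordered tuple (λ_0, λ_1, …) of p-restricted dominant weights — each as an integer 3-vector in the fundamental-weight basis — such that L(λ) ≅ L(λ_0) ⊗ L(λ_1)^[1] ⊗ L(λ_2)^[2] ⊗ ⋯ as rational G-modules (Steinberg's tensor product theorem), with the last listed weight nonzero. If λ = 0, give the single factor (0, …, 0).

((1, 1, 0), (4, 3, 5))

Compute c_i = Σ_j M_{ij} v_j with v = (35, 86, 127):
  c_1 = 2·35 + 1·86 + (-1)·(127) = 29
  c_2 = (-3)·(35) + 0·86 + 1·127 = 22
  c_3 = 1·35 + 0·86 + 0·127 = 35
Base-7 expansion of each c_i:
  c_1 = 29 = 1·7^0 + 4·7^1
  c_2 = 22 = 1·7^0 + 3·7^1
  c_3 = 35 = 0·7^0 + 5·7^1
Factor λ_0 = (1, 1, 0)
Factor λ_1 = (4, 3, 5)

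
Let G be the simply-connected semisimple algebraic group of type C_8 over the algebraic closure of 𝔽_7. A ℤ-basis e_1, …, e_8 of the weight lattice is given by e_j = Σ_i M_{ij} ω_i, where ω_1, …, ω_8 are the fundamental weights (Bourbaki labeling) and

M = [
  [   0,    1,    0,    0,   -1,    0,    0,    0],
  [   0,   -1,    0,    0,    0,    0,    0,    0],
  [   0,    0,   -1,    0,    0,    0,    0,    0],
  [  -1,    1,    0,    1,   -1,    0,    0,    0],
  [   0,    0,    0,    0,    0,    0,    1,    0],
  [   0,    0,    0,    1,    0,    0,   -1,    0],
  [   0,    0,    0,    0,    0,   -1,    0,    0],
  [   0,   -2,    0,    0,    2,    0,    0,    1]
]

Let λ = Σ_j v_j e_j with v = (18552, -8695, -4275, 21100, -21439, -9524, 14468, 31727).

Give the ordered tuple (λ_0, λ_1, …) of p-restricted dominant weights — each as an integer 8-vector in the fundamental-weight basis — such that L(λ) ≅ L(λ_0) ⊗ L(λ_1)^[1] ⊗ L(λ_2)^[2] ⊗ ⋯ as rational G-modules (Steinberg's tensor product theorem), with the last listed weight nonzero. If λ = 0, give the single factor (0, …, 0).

ω-coordinates c = M·v, v = (18552, -8695, -4275, 21100, -21439, -9524, 14468, 31727):
  c_1 = 0·18552 + (1)·(-8695) + (0)·(-4275) + 0·21100 + (-1)·(-21439) + (0)·(-9524) + 0·14468 + 0·31727 = 12744
  c_2 = 0·18552 + (-1)·(-8695) + (0)·(-4275) + 0·21100 + (0)·(-21439) + (0)·(-9524) + 0·14468 + 0·31727 = 8695
  c_3 = 0·18552 + (0)·(-8695) + (-1)·(-4275) + 0·21100 + (0)·(-21439) + (0)·(-9524) + 0·14468 + 0·31727 = 4275
  c_4 = (-1)·(18552) + (1)·(-8695) + (0)·(-4275) + 1·21100 + (-1)·(-21439) + (0)·(-9524) + 0·14468 + 0·31727 = 15292
  c_5 = 0·18552 + (0)·(-8695) + (0)·(-4275) + 0·21100 + (0)·(-21439) + (0)·(-9524) + 1·14468 + 0·31727 = 14468
  c_6 = 0·18552 + (0)·(-8695) + (0)·(-4275) + 1·21100 + (0)·(-21439) + (0)·(-9524) + (-1)·(14468) + 0·31727 = 6632
  c_7 = 0·18552 + (0)·(-8695) + (0)·(-4275) + 0·21100 + (0)·(-21439) + (-1)·(-9524) + 0·14468 + 0·31727 = 9524
  c_8 = 0·18552 + (-2)·(-8695) + (0)·(-4275) + 0·21100 + (2)·(-21439) + (0)·(-9524) + 0·14468 + 1·31727 = 6239
Writing each c_i in base p = 7:
  c_1 = 12744 = 4·7^0 + 0·7^1 + 1·7^2 + 2·7^3 + 5·7^4
  c_2 = 8695 = 1·7^0 + 3·7^1 + 2·7^2 + 4·7^3 + 3·7^4
  c_3 = 4275 = 5·7^0 + 1·7^1 + 3·7^2 + 5·7^3 + 1·7^4
  c_4 = 15292 = 4·7^0 + 0·7^1 + 4·7^2 + 2·7^3 + 6·7^4
  c_5 = 14468 = 6·7^0 + 1·7^1 + 1·7^2 + 0·7^3 + 6·7^4
  c_6 = 6632 = 3·7^0 + 2·7^1 + 2·7^2 + 5·7^3 + 2·7^4
  c_7 = 9524 = 4·7^0 + 2·7^1 + 5·7^2 + 6·7^3 + 3·7^4
  c_8 = 6239 = 2·7^0 + 2·7^1 + 1·7^2 + 4·7^3 + 2·7^4
p-restricted factor λ_0 = (4, 1, 5, 4, 6, 3, 4, 2)
p-restricted factor λ_1 = (0, 3, 1, 0, 1, 2, 2, 2)
p-restricted factor λ_2 = (1, 2, 3, 4, 1, 2, 5, 1)
p-restricted factor λ_3 = (2, 4, 5, 2, 0, 5, 6, 4)
p-restricted factor λ_4 = (5, 3, 1, 6, 6, 2, 3, 2)

((4, 1, 5, 4, 6, 3, 4, 2), (0, 3, 1, 0, 1, 2, 2, 2), (1, 2, 3, 4, 1, 2, 5, 1), (2, 4, 5, 2, 0, 5, 6, 4), (5, 3, 1, 6, 6, 2, 3, 2))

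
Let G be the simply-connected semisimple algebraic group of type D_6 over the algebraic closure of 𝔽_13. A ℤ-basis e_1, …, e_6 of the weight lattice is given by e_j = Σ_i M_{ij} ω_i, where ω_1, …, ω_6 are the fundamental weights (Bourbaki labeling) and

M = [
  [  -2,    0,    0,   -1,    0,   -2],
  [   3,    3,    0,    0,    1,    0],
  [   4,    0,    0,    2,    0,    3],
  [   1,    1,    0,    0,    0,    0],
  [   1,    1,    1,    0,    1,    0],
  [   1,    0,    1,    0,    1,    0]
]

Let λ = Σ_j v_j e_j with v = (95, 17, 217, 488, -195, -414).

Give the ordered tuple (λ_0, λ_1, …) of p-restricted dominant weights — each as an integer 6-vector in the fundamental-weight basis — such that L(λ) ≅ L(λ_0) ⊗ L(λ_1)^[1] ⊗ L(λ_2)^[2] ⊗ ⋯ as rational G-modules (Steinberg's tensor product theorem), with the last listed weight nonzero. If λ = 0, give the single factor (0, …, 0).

((7, 11, 10, 8, 4, 0), (11, 10, 8, 8, 10, 9))

In the fundamental-weight basis, λ has coordinates c = M·v (v = (95, 17, 217, 488, -195, -414)):
  c_1 = -2*95 + 0*17 + 0*217 + -1*488 + 0*-195 + -2*-414 = 150
  c_2 = 3*95 + 3*17 + 0*217 + 0*488 + 1*-195 + 0*-414 = 141
  c_3 = 4*95 + 0*17 + 0*217 + 2*488 + 0*-195 + 3*-414 = 114
  c_4 = 1*95 + 1*17 + 0*217 + 0*488 + 0*-195 + 0*-414 = 112
  c_5 = 1*95 + 1*17 + 1*217 + 0*488 + 1*-195 + 0*-414 = 134
  c_6 = 1*95 + 0*17 + 1*217 + 0*488 + 1*-195 + 0*-414 = 117
p = 13; digits c_i = Σ_j d_{ij}·13^j, 0 ≤ d_{ij} < 13:
  c_1 = 150 = 7·13^0 + 11·13^1
  c_2 = 141 = 11·13^0 + 10·13^1
  c_3 = 114 = 10·13^0 + 8·13^1
  c_4 = 112 = 8·13^0 + 8·13^1
  c_5 = 134 = 4·13^0 + 10·13^1
  c_6 = 117 = 0·13^0 + 9·13^1
λ_0 = (7, 11, 10, 8, 4, 0)
λ_1 = (11, 10, 8, 8, 10, 9)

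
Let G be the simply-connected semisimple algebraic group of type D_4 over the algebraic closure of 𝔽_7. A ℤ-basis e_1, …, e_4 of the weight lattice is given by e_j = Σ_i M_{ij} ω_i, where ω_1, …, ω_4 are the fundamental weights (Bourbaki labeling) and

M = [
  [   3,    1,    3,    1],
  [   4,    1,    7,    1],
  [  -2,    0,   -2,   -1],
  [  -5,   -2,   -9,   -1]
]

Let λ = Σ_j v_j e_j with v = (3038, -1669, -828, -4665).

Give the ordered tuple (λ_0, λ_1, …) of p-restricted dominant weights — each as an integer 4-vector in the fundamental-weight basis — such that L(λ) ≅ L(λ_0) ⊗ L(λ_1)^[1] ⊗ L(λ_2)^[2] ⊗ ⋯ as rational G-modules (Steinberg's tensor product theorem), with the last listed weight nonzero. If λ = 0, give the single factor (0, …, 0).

Compute c_i = Σ_j M_{ij} v_j with v = (3038, -1669, -828, -4665):
  c_1 = 3·3038 + (1)·(-1669) + (3)·(-828) + (1)·(-4665) = 296
  c_2 = 4·3038 + (1)·(-1669) + (7)·(-828) + (1)·(-4665) = 22
  c_3 = (-2)·(3038) + (0)·(-1669) + (-2)·(-828) + (-1)·(-4665) = 245
  c_4 = (-5)·(3038) + (-2)·(-1669) + (-9)·(-828) + (-1)·(-4665) = 265
Base-7 expansion of each c_i:
  c_1 = 296 = 2·7^0 + 0·7^1 + 6·7^2
  c_2 = 22 = 1·7^0 + 3·7^1
  c_3 = 245 = 0·7^0 + 0·7^1 + 5·7^2
  c_4 = 265 = 6·7^0 + 2·7^1 + 5·7^2
p-restricted factor λ_0 = (2, 1, 0, 6)
p-restricted factor λ_1 = (0, 3, 0, 2)
p-restricted factor λ_2 = (6, 0, 5, 5)

((2, 1, 0, 6), (0, 3, 0, 2), (6, 0, 5, 5))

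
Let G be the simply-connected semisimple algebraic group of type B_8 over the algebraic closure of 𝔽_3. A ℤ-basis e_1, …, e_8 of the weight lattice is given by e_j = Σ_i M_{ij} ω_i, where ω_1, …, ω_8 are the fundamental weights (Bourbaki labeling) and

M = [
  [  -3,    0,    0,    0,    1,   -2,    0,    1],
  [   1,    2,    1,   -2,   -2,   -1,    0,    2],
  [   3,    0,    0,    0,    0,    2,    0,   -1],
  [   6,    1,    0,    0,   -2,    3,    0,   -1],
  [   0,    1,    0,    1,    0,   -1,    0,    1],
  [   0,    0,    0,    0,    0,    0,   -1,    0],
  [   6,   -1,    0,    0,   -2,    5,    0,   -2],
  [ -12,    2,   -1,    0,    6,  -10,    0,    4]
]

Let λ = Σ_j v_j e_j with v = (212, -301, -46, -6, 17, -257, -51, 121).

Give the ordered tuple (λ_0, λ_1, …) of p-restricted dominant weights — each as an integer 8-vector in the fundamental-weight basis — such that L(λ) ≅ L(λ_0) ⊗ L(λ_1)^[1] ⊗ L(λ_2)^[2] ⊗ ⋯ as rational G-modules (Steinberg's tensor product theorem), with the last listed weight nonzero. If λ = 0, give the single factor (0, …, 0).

((1, 2, 1, 0, 2, 0, 0, 2), (2, 1, 0, 0, 2, 2, 1, 0), (1, 1, 0, 2, 1, 2, 1, 0), (0, 1, 0, 1, 2, 1, 0, 2))

In the fundamental-weight basis, λ has coordinates c = M·v (v = (212, -301, -46, -6, 17, -257, -51, 121)):
  c_1 = (-3)·(212) + (0)·(-301) + (0)·(-46) + (0)·(-6) + (1)·(17) + (-2)·(-257) + (0)·(-51) + (1)·(121) = 16
  c_2 = (1)·(212) + (2)·(-301) + (1)·(-46) + (-2)·(-6) + (-2)·(17) + (-1)·(-257) + (0)·(-51) + (2)·(121) = 41
  c_3 = (3)·(212) + (0)·(-301) + (0)·(-46) + (0)·(-6) + (0)·(17) + (2)·(-257) + (0)·(-51) + (-1)·(121) = 1
  c_4 = (6)·(212) + (1)·(-301) + (0)·(-46) + (0)·(-6) + (-2)·(17) + (3)·(-257) + (0)·(-51) + (-1)·(121) = 45
  c_5 = (0)·(212) + (1)·(-301) + (0)·(-46) + (1)·(-6) + (0)·(17) + (-1)·(-257) + (0)·(-51) + (1)·(121) = 71
  c_6 = (0)·(212) + (0)·(-301) + (0)·(-46) + (0)·(-6) + (0)·(17) + (0)·(-257) + (-1)·(-51) + (0)·(121) = 51
  c_7 = (6)·(212) + (-1)·(-301) + (0)·(-46) + (0)·(-6) + (-2)·(17) + (5)·(-257) + (0)·(-51) + (-2)·(121) = 12
  c_8 = (-12)·(212) + (2)·(-301) + (-1)·(-46) + (0)·(-6) + (6)·(17) + (-10)·(-257) + (0)·(-51) + (4)·(121) = 56
Expand coordinatewise in base 3:
  c_1 = 16 = 1·3^0 + 2·3^1 + 1·3^2
  c_2 = 41 = 2·3^0 + 1·3^1 + 1·3^2 + 1·3^3
  c_3 = 1 = 1·3^0
  c_4 = 45 = 0·3^0 + 0·3^1 + 2·3^2 + 1·3^3
  c_5 = 71 = 2·3^0 + 2·3^1 + 1·3^2 + 2·3^3
  c_6 = 51 = 0·3^0 + 2·3^1 + 2·3^2 + 1·3^3
  c_7 = 12 = 0·3^0 + 1·3^1 + 1·3^2
  c_8 = 56 = 2·3^0 + 0·3^1 + 0·3^2 + 2·3^3
Factor λ_0 = (1, 2, 1, 0, 2, 0, 0, 2)
Factor λ_1 = (2, 1, 0, 0, 2, 2, 1, 0)
Factor λ_2 = (1, 1, 0, 2, 1, 2, 1, 0)
Factor λ_3 = (0, 1, 0, 1, 2, 1, 0, 2)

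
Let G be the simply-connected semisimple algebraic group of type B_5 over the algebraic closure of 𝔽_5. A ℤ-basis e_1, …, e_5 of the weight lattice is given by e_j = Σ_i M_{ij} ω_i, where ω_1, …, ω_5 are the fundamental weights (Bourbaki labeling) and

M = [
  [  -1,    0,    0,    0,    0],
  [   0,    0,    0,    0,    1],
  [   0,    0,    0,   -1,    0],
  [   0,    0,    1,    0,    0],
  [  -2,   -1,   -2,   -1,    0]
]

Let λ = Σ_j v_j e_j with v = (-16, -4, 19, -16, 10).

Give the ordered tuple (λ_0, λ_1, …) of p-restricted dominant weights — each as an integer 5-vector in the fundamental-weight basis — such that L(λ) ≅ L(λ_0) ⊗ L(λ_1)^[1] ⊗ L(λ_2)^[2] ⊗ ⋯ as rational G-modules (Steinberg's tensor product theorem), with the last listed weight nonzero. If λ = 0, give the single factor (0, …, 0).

In the fundamental-weight basis, λ has coordinates c = M·v (v = (-16, -4, 19, -16, 10)):
  c_1 = (-1)·(-16) + (0)·(-4) + (0)·(19) + (0)·(-16) + (0)·(10) = 16
  c_2 = (0)·(-16) + (0)·(-4) + (0)·(19) + (0)·(-16) + (1)·(10) = 10
  c_3 = (0)·(-16) + (0)·(-4) + (0)·(19) + (-1)·(-16) + (0)·(10) = 16
  c_4 = (0)·(-16) + (0)·(-4) + (1)·(19) + (0)·(-16) + (0)·(10) = 19
  c_5 = (-2)·(-16) + (-1)·(-4) + (-2)·(19) + (-1)·(-16) + (0)·(10) = 14
Writing each c_i in base p = 5:
  c_1 = 16 = 1·5^0 + 3·5^1
  c_2 = 10 = 0·5^0 + 2·5^1
  c_3 = 16 = 1·5^0 + 3·5^1
  c_4 = 19 = 4·5^0 + 3·5^1
  c_5 = 14 = 4·5^0 + 2·5^1
p-restricted factor λ_0 = (1, 0, 1, 4, 4)
p-restricted factor λ_1 = (3, 2, 3, 3, 2)

((1, 0, 1, 4, 4), (3, 2, 3, 3, 2))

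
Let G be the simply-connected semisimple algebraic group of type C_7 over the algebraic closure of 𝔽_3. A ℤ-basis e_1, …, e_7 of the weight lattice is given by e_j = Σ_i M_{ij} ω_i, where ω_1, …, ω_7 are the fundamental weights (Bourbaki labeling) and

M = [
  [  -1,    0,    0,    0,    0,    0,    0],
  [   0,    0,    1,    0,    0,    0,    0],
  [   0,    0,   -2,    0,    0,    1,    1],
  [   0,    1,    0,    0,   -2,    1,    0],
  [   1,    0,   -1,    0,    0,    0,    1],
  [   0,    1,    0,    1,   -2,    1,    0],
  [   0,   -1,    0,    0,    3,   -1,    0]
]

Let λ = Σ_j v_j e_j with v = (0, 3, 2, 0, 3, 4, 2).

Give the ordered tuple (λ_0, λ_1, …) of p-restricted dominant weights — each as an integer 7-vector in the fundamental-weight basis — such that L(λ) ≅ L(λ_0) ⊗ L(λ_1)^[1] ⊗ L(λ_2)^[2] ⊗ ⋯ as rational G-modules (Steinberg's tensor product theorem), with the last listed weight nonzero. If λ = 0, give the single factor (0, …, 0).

ω-coordinates c = M·v, v = (0, 3, 2, 0, 3, 4, 2):
  c_1 = (-1)·(0) + 0·3 + 0·2 + 0·0 + 0·3 + 0·4 + 0·2 = 0
  c_2 = 0·0 + 0·3 + 1·2 + 0·0 + 0·3 + 0·4 + 0·2 = 2
  c_3 = 0·0 + 0·3 + (-2)·(2) + 0·0 + 0·3 + 1·4 + 1·2 = 2
  c_4 = 0·0 + 1·3 + 0·2 + 0·0 + (-2)·(3) + 1·4 + 0·2 = 1
  c_5 = 1·0 + 0·3 + (-1)·(2) + 0·0 + 0·3 + 0·4 + 1·2 = 0
  c_6 = 0·0 + 1·3 + 0·2 + 1·0 + (-2)·(3) + 1·4 + 0·2 = 1
  c_7 = 0·0 + (-1)·(3) + 0·2 + 0·0 + 3·3 + (-1)·(4) + 0·2 = 2
Expand coordinatewise in base 3:
  c_1 = 0
  c_2 = 2 = 2·3^0
  c_3 = 2 = 2·3^0
  c_4 = 1 = 1·3^0
  c_5 = 0
  c_6 = 1 = 1·3^0
  c_7 = 2 = 2·3^0
λ_0 = (0, 2, 2, 1, 0, 1, 2)

((0, 2, 2, 1, 0, 1, 2),)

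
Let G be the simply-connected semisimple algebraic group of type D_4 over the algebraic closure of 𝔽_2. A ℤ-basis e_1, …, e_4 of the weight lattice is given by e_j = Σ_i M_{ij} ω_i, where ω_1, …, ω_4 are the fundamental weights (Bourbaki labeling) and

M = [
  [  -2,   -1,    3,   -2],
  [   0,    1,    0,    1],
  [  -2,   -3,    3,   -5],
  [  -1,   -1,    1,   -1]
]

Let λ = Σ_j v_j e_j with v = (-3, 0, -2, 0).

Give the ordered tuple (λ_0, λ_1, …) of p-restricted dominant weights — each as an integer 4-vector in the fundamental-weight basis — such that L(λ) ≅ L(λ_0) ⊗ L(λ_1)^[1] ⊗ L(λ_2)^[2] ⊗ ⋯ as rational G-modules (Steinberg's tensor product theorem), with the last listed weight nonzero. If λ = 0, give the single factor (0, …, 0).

((0, 0, 0, 1),)

Change of basis e → ω: c = M·v where v = (-3, 0, -2, 0):
  c_1 = (-2)·(-3) + (-1)·(0) + (3)·(-2) + (-2)·(0) = 0
  c_2 = (0)·(-3) + 1·0 + (0)·(-2) + 1·0 = 0
  c_3 = (-2)·(-3) + (-3)·(0) + (3)·(-2) + (-5)·(0) = 0
  c_4 = (-1)·(-3) + (-1)·(0) + (1)·(-2) + (-1)·(0) = 1
Base-2 expansion of each c_i:
  c_1 = 0
  c_2 = 0
  c_3 = 0
  c_4 = 1 = 1·2^0
p-restricted factor λ_0 = (0, 0, 0, 1)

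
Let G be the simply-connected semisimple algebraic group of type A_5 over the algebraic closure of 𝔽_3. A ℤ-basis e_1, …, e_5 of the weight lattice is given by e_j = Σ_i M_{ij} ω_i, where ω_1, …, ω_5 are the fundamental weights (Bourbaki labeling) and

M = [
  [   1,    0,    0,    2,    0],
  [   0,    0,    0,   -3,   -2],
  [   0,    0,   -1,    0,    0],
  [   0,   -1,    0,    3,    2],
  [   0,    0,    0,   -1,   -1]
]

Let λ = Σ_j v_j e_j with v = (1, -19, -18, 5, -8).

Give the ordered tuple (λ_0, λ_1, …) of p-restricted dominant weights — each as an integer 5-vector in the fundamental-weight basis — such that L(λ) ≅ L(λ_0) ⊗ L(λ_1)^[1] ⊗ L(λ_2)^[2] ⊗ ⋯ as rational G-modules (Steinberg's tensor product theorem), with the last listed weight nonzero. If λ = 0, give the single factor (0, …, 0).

Converting to the ω-basis (c_i = row i of M dotted with v = (1, -19, -18, 5, -8)):
  c_1 = 1·1 + (0)·(-19) + (0)·(-18) + 2·5 + (0)·(-8) = 11
  c_2 = 0·1 + (0)·(-19) + (0)·(-18) + (-3)·(5) + (-2)·(-8) = 1
  c_3 = 0·1 + (0)·(-19) + (-1)·(-18) + 0·5 + (0)·(-8) = 18
  c_4 = 0·1 + (-1)·(-19) + (0)·(-18) + 3·5 + (2)·(-8) = 18
  c_5 = 0·1 + (0)·(-19) + (0)·(-18) + (-1)·(5) + (-1)·(-8) = 3
Expand coordinatewise in base 3:
  c_1 = 11 = 2·3^0 + 0·3^1 + 1·3^2
  c_2 = 1 = 1·3^0
  c_3 = 18 = 0·3^0 + 0·3^1 + 2·3^2
  c_4 = 18 = 0·3^0 + 0·3^1 + 2·3^2
  c_5 = 3 = 0·3^0 + 1·3^1
p-restricted factor λ_0 = (2, 1, 0, 0, 0)
p-restricted factor λ_1 = (0, 0, 0, 0, 1)
p-restricted factor λ_2 = (1, 0, 2, 2, 0)

((2, 1, 0, 0, 0), (0, 0, 0, 0, 1), (1, 0, 2, 2, 0))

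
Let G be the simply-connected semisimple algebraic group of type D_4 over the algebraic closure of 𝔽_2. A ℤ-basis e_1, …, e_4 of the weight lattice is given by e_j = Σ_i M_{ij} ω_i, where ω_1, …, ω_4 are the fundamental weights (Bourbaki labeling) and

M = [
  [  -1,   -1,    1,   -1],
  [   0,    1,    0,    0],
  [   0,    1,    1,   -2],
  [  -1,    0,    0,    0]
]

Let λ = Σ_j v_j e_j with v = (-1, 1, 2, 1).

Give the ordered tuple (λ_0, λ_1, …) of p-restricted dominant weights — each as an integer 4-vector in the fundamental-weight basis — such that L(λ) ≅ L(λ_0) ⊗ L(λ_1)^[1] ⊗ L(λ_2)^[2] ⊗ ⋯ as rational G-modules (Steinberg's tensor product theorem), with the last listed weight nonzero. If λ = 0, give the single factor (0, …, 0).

((1, 1, 1, 1),)

ω-coordinates c = M·v, v = (-1, 1, 2, 1):
  c_1 = (-1)·(-1) + (-1)·(1) + 1·2 + (-1)·(1) = 1
  c_2 = (0)·(-1) + 1·1 + 0·2 + 0·1 = 1
  c_3 = (0)·(-1) + 1·1 + 1·2 + (-2)·(1) = 1
  c_4 = (-1)·(-1) + 0·1 + 0·2 + 0·1 = 1
Expand coordinatewise in base 2:
  c_1 = 1 = 1·2^0
  c_2 = 1 = 1·2^0
  c_3 = 1 = 1·2^0
  c_4 = 1 = 1·2^0
p-restricted factor λ_0 = (1, 1, 1, 1)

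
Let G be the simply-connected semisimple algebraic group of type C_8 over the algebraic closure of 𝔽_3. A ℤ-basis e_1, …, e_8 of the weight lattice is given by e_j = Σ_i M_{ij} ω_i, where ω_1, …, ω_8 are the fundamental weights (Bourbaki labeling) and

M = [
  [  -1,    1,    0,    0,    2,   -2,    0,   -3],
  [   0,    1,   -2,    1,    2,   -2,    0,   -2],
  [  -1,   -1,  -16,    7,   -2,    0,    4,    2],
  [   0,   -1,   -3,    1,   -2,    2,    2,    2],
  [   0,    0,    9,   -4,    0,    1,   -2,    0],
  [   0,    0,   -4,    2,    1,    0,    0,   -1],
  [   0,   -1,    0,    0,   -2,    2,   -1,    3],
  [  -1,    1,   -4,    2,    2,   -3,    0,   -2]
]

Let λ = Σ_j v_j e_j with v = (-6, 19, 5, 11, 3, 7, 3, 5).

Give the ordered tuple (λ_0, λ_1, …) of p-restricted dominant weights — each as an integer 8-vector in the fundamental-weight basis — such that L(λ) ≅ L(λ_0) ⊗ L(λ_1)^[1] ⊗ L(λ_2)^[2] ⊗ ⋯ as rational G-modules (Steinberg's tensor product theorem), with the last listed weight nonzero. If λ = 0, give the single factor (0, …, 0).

Compute c_i = Σ_j M_{ij} v_j with v = (-6, 19, 5, 11, 3, 7, 3, 5):
  c_1 = -1*-6 + 1*19 + 0*5 + 0*11 + 2*3 + -2*7 + 0*3 + -3*5 = 2
  c_2 = 0*-6 + 1*19 + -2*5 + 1*11 + 2*3 + -2*7 + 0*3 + -2*5 = 2
  c_3 = -1*-6 + -1*19 + -16*5 + 7*11 + -2*3 + 0*7 + 4*3 + 2*5 = 0
  c_4 = 0*-6 + -1*19 + -3*5 + 1*11 + -2*3 + 2*7 + 2*3 + 2*5 = 1
  c_5 = 0*-6 + 0*19 + 9*5 + -4*11 + 0*3 + 1*7 + -2*3 + 0*5 = 2
  c_6 = 0*-6 + 0*19 + -4*5 + 2*11 + 1*3 + 0*7 + 0*3 + -1*5 = 0
  c_7 = 0*-6 + -1*19 + 0*5 + 0*11 + -2*3 + 2*7 + -1*3 + 3*5 = 1
  c_8 = -1*-6 + 1*19 + -4*5 + 2*11 + 2*3 + -3*7 + 0*3 + -2*5 = 2
Base-3 expansion of each c_i:
  c_1 = 2 = 2·3^0
  c_2 = 2 = 2·3^0
  c_3 = 0
  c_4 = 1 = 1·3^0
  c_5 = 2 = 2·3^0
  c_6 = 0
  c_7 = 1 = 1·3^0
  c_8 = 2 = 2·3^0
p-restricted factor λ_0 = (2, 2, 0, 1, 2, 0, 1, 2)

((2, 2, 0, 1, 2, 0, 1, 2),)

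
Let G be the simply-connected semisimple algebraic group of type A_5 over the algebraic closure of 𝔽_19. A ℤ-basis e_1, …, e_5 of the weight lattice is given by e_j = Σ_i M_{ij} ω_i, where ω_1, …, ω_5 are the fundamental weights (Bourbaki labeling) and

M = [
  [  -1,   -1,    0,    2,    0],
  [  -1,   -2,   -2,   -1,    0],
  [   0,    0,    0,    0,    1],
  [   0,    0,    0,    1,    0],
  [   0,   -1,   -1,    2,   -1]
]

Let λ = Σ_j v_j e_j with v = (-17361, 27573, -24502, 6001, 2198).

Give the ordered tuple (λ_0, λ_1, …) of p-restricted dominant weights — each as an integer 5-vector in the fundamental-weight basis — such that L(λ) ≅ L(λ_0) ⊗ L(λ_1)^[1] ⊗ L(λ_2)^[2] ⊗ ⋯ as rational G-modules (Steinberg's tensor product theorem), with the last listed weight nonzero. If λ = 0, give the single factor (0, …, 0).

Converting to the ω-basis (c_i = row i of M dotted with v = (-17361, 27573, -24502, 6001, 2198)):
  c_1 = (-1)·(-17361) + (-1)·(27573) + (0)·(-24502) + (2)·(6001) + (0)·(2198) = 1790
  c_2 = (-1)·(-17361) + (-2)·(27573) + (-2)·(-24502) + (-1)·(6001) + (0)·(2198) = 5218
  c_3 = (0)·(-17361) + (0)·(27573) + (0)·(-24502) + (0)·(6001) + (1)·(2198) = 2198
  c_4 = (0)·(-17361) + (0)·(27573) + (0)·(-24502) + (1)·(6001) + (0)·(2198) = 6001
  c_5 = (0)·(-17361) + (-1)·(27573) + (-1)·(-24502) + (2)·(6001) + (-1)·(2198) = 6733
Base-19 expansion of each c_i:
  c_1 = 1790 = 4·19^0 + 18·19^1 + 4·19^2
  c_2 = 5218 = 12·19^0 + 8·19^1 + 14·19^2
  c_3 = 2198 = 13·19^0 + 1·19^1 + 6·19^2
  c_4 = 6001 = 16·19^0 + 11·19^1 + 16·19^2
  c_5 = 6733 = 7·19^0 + 12·19^1 + 18·19^2
p-restricted factor λ_0 = (4, 12, 13, 16, 7)
p-restricted factor λ_1 = (18, 8, 1, 11, 12)
p-restricted factor λ_2 = (4, 14, 6, 16, 18)

((4, 12, 13, 16, 7), (18, 8, 1, 11, 12), (4, 14, 6, 16, 18))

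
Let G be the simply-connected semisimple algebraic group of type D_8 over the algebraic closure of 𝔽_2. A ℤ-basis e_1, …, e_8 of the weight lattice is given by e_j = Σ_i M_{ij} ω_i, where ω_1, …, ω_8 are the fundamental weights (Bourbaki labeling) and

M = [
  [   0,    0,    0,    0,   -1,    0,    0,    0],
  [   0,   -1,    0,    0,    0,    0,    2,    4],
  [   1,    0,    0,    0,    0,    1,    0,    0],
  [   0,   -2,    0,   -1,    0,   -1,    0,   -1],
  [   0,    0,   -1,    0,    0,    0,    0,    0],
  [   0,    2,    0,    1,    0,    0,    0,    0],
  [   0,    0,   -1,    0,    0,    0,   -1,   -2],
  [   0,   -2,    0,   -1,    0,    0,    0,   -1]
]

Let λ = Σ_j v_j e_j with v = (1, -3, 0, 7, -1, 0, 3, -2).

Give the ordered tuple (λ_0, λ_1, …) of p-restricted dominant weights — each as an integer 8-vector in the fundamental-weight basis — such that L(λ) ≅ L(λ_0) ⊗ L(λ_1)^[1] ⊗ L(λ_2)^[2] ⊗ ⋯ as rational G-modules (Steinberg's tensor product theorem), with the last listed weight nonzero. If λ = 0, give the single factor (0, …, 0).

Compute c_i = Σ_j M_{ij} v_j with v = (1, -3, 0, 7, -1, 0, 3, -2):
  c_1 = 0*1 + 0*-3 + 0*0 + 0*7 + -1*-1 + 0*0 + 0*3 + 0*-2 = 1
  c_2 = 0*1 + -1*-3 + 0*0 + 0*7 + 0*-1 + 0*0 + 2*3 + 4*-2 = 1
  c_3 = 1*1 + 0*-3 + 0*0 + 0*7 + 0*-1 + 1*0 + 0*3 + 0*-2 = 1
  c_4 = 0*1 + -2*-3 + 0*0 + -1*7 + 0*-1 + -1*0 + 0*3 + -1*-2 = 1
  c_5 = 0*1 + 0*-3 + -1*0 + 0*7 + 0*-1 + 0*0 + 0*3 + 0*-2 = 0
  c_6 = 0*1 + 2*-3 + 0*0 + 1*7 + 0*-1 + 0*0 + 0*3 + 0*-2 = 1
  c_7 = 0*1 + 0*-3 + -1*0 + 0*7 + 0*-1 + 0*0 + -1*3 + -2*-2 = 1
  c_8 = 0*1 + -2*-3 + 0*0 + -1*7 + 0*-1 + 0*0 + 0*3 + -1*-2 = 1
p = 2; digits c_i = Σ_j d_{ij}·2^j, 0 ≤ d_{ij} < 2:
  c_1 = 1 = 1·2^0
  c_2 = 1 = 1·2^0
  c_3 = 1 = 1·2^0
  c_4 = 1 = 1·2^0
  c_5 = 0
  c_6 = 1 = 1·2^0
  c_7 = 1 = 1·2^0
  c_8 = 1 = 1·2^0
p-restricted factor λ_0 = (1, 1, 1, 1, 0, 1, 1, 1)

((1, 1, 1, 1, 0, 1, 1, 1),)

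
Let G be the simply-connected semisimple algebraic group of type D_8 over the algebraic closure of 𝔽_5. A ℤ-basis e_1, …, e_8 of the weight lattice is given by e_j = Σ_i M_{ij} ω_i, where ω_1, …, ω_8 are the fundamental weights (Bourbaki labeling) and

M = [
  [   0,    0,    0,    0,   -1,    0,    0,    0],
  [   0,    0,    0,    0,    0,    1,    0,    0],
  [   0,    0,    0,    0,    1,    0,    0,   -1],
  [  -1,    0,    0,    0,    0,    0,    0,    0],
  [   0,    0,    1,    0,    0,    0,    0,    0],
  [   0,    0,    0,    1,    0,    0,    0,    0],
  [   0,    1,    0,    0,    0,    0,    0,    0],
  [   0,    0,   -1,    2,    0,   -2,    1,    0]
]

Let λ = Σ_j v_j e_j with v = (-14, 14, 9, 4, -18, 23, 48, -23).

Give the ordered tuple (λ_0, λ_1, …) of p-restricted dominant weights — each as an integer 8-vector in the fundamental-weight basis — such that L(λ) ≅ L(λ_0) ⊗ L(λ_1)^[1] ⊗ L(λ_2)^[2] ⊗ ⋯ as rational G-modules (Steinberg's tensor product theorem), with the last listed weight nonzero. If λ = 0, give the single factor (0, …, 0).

((3, 3, 0, 4, 4, 4, 4, 1), (3, 4, 1, 2, 1, 0, 2, 0))

ω-coordinates c = M·v, v = (-14, 14, 9, 4, -18, 23, 48, -23):
  c_1 = (0)·(-14) + 0·14 + 0·9 + 0·4 + (-1)·(-18) + 0·23 + 0·48 + (0)·(-23) = 18
  c_2 = (0)·(-14) + 0·14 + 0·9 + 0·4 + (0)·(-18) + 1·23 + 0·48 + (0)·(-23) = 23
  c_3 = (0)·(-14) + 0·14 + 0·9 + 0·4 + (1)·(-18) + 0·23 + 0·48 + (-1)·(-23) = 5
  c_4 = (-1)·(-14) + 0·14 + 0·9 + 0·4 + (0)·(-18) + 0·23 + 0·48 + (0)·(-23) = 14
  c_5 = (0)·(-14) + 0·14 + 1·9 + 0·4 + (0)·(-18) + 0·23 + 0·48 + (0)·(-23) = 9
  c_6 = (0)·(-14) + 0·14 + 0·9 + 1·4 + (0)·(-18) + 0·23 + 0·48 + (0)·(-23) = 4
  c_7 = (0)·(-14) + 1·14 + 0·9 + 0·4 + (0)·(-18) + 0·23 + 0·48 + (0)·(-23) = 14
  c_8 = (0)·(-14) + 0·14 + (-1)·(9) + 2·4 + (0)·(-18) + (-2)·(23) + 1·48 + (0)·(-23) = 1
Base-5 expansion of each c_i:
  c_1 = 18 = 3·5^0 + 3·5^1
  c_2 = 23 = 3·5^0 + 4·5^1
  c_3 = 5 = 0·5^0 + 1·5^1
  c_4 = 14 = 4·5^0 + 2·5^1
  c_5 = 9 = 4·5^0 + 1·5^1
  c_6 = 4 = 4·5^0
  c_7 = 14 = 4·5^0 + 2·5^1
  c_8 = 1 = 1·5^0
Factor λ_0 = (3, 3, 0, 4, 4, 4, 4, 1)
Factor λ_1 = (3, 4, 1, 2, 1, 0, 2, 0)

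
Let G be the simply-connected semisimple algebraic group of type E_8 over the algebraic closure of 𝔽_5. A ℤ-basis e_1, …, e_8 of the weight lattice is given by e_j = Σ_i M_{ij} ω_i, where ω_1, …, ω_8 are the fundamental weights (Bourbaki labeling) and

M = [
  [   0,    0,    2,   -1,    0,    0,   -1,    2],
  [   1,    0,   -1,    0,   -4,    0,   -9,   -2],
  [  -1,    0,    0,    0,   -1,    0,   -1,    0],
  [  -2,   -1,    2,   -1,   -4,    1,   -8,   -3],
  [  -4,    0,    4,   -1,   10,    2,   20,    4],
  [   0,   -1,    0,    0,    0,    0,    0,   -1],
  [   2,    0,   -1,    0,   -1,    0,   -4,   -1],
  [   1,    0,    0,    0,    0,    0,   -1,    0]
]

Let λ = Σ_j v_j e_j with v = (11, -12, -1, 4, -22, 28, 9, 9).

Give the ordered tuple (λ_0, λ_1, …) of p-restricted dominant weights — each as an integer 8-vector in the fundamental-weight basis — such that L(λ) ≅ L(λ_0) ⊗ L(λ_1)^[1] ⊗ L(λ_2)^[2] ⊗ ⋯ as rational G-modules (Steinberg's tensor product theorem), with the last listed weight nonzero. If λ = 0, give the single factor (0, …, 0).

Compute c_i = Σ_j M_{ij} v_j with v = (11, -12, -1, 4, -22, 28, 9, 9):
  c_1 = 0·11 + (0)·(-12) + (2)·(-1) + (-1)·(4) + (0)·(-22) + 0·28 + (-1)·(9) + 2·9 = 3
  c_2 = 1·11 + (0)·(-12) + (-1)·(-1) + 0·4 + (-4)·(-22) + 0·28 + (-9)·(9) + (-2)·(9) = 1
  c_3 = (-1)·(11) + (0)·(-12) + (0)·(-1) + 0·4 + (-1)·(-22) + 0·28 + (-1)·(9) + 0·9 = 2
  c_4 = (-2)·(11) + (-1)·(-12) + (2)·(-1) + (-1)·(4) + (-4)·(-22) + 1·28 + (-8)·(9) + (-3)·(9) = 1
  c_5 = (-4)·(11) + (0)·(-12) + (4)·(-1) + (-1)·(4) + (10)·(-22) + 2·28 + 20·9 + 4·9 = 0
  c_6 = 0·11 + (-1)·(-12) + (0)·(-1) + 0·4 + (0)·(-22) + 0·28 + 0·9 + (-1)·(9) = 3
  c_7 = 2·11 + (0)·(-12) + (-1)·(-1) + 0·4 + (-1)·(-22) + 0·28 + (-4)·(9) + (-1)·(9) = 0
  c_8 = 1·11 + (0)·(-12) + (0)·(-1) + 0·4 + (0)·(-22) + 0·28 + (-1)·(9) + 0·9 = 2
Base-5 expansion of each c_i:
  c_1 = 3 = 3·5^0
  c_2 = 1 = 1·5^0
  c_3 = 2 = 2·5^0
  c_4 = 1 = 1·5^0
  c_5 = 0
  c_6 = 3 = 3·5^0
  c_7 = 0
  c_8 = 2 = 2·5^0
p-restricted factor λ_0 = (3, 1, 2, 1, 0, 3, 0, 2)

((3, 1, 2, 1, 0, 3, 0, 2),)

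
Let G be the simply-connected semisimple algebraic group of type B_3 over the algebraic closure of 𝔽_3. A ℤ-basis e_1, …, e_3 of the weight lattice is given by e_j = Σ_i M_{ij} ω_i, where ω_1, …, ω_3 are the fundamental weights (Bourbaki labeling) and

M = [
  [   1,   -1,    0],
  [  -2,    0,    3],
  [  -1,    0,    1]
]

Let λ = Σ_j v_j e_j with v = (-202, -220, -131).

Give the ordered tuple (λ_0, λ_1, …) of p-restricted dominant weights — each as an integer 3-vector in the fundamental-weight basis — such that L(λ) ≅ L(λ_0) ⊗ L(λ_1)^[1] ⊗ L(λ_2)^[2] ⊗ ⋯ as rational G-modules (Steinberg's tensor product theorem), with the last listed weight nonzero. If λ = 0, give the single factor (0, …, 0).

ω-coordinates c = M·v, v = (-202, -220, -131):
  c_1 = (1)·(-202) + (-1)·(-220) + (0)·(-131) = 18
  c_2 = (-2)·(-202) + (0)·(-220) + (3)·(-131) = 11
  c_3 = (-1)·(-202) + (0)·(-220) + (1)·(-131) = 71
p = 3; digits c_i = Σ_j d_{ij}·3^j, 0 ≤ d_{ij} < 3:
  c_1 = 18 = 0·3^0 + 0·3^1 + 2·3^2
  c_2 = 11 = 2·3^0 + 0·3^1 + 1·3^2
  c_3 = 71 = 2·3^0 + 2·3^1 + 1·3^2 + 2·3^3
λ_0 = (0, 2, 2)
λ_1 = (0, 0, 2)
λ_2 = (2, 1, 1)
λ_3 = (0, 0, 2)

((0, 2, 2), (0, 0, 2), (2, 1, 1), (0, 0, 2))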